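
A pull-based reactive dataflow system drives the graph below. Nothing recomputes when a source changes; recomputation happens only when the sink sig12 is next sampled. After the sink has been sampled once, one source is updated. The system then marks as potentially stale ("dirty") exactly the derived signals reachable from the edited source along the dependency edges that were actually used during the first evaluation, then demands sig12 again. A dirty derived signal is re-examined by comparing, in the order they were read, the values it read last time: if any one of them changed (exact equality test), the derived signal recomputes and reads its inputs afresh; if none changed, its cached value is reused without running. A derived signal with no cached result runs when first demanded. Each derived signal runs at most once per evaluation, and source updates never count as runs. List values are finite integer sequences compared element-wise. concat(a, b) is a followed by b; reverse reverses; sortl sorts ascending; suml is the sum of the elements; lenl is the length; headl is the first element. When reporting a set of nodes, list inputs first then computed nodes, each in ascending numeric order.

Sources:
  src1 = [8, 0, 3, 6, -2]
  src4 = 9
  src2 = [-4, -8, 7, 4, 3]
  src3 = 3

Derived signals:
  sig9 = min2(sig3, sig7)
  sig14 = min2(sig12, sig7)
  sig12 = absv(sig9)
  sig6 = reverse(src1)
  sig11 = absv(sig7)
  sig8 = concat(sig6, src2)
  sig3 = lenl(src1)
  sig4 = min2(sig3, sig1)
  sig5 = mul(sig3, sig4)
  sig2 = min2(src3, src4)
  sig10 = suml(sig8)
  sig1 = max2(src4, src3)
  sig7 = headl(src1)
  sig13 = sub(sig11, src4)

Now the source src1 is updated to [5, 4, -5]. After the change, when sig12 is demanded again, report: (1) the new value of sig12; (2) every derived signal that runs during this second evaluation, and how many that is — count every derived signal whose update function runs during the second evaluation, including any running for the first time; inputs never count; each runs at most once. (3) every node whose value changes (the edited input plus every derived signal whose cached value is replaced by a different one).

New value of sig12: 3.
Derived signals that run: sig3, sig7, sig9, sig12 — 4 in total.
Values that change: src1, sig3, sig7, sig9, sig12.

First evaluation (everything demanded from the output):
  sig3 = lenl([8, 0, 3, 6, -2]) = 5
  sig7 = headl([8, 0, 3, 6, -2]) = 8
  sig9 = min2(5, 8) = 5
  sig12 = absv(5) = 5

Propagation after the edit:
  sig3: runs — src1 [8, 0, 3, 6, -2]->[5, 4, -5]; result 3.
  sig7: runs — src1 [8, 0, 3, 6, -2]->[5, 4, -5]; result 5.
  sig9: runs — sig3 5->3; sig7 8->5; result 3.
  sig12: runs — sig9 5->3; result 3.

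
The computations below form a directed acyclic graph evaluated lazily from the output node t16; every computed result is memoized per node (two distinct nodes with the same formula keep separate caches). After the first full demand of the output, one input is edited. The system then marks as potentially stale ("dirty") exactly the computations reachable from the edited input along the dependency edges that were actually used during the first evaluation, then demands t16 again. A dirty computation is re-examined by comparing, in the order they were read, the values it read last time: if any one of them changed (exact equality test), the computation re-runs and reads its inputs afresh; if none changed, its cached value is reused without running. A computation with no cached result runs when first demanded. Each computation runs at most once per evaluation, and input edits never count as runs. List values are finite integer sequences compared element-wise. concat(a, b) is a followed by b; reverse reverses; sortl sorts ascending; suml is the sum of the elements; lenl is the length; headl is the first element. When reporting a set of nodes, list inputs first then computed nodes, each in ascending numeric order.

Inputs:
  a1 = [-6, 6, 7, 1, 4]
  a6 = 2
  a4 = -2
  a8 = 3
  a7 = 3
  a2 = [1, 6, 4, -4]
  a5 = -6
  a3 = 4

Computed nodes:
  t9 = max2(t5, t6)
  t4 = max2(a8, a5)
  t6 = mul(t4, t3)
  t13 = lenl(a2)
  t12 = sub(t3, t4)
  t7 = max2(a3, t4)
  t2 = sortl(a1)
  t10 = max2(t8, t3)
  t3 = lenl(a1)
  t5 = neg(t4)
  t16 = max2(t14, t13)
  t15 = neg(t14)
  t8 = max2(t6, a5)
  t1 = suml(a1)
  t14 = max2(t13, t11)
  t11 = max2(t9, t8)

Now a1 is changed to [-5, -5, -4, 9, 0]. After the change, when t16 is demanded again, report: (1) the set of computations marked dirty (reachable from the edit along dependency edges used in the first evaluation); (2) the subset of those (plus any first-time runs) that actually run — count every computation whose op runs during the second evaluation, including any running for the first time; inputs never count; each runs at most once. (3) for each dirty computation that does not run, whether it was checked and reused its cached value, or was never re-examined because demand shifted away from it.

The edit dirties: t3, t6, t8, t9, t11, t14, t16.
1 computations run: t3.
Cache hits after checking: t6, t8, t9, t11, t14, t16.
Note the absorption at t3: it re-runs yet its value is the same, leaving the output's value untouched.

First demand of the output computes:
  t3 = lenl([-6, 6, 7, 1, 4]) = 5
  t4 = max2(3, -6) = 3
  t5 = neg(3) = -3
  t6 = mul(3, 5) = 15
  t8 = max2(15, -6) = 15
  t9 = max2(-3, 15) = 15
  t11 = max2(15, 15) = 15
  t13 = lenl([1, 6, 4, -4]) = 4
  t14 = max2(4, 15) = 15
  t16 = max2(15, 4) = 15

After the edit, cleaning proceeds:
  t3: a read changed (a1 [-6, 6, 7, 1, 4]->[-5, -5, -4, 9, 0]) — executes, giving 5 — identical to its old value.
  t6: dirty, but its reads are unchanged (t4 unchanged, t3 unchanged); cached 15 stands.
  t8: dirty, but its reads are unchanged (t6 unchanged, a5 unchanged); cached 15 stands.
  t9: dirty, but its reads are unchanged (t5 unchanged, t6 unchanged); cached 15 stands.
  t11: dirty, but its reads are unchanged (t9 unchanged, t8 unchanged); cached 15 stands.
  t14: dirty, but its reads are unchanged (t13 unchanged, t11 unchanged); cached 15 stands.
  t16: dirty, but its reads are unchanged (t14 unchanged, t13 unchanged); cached 15 stands.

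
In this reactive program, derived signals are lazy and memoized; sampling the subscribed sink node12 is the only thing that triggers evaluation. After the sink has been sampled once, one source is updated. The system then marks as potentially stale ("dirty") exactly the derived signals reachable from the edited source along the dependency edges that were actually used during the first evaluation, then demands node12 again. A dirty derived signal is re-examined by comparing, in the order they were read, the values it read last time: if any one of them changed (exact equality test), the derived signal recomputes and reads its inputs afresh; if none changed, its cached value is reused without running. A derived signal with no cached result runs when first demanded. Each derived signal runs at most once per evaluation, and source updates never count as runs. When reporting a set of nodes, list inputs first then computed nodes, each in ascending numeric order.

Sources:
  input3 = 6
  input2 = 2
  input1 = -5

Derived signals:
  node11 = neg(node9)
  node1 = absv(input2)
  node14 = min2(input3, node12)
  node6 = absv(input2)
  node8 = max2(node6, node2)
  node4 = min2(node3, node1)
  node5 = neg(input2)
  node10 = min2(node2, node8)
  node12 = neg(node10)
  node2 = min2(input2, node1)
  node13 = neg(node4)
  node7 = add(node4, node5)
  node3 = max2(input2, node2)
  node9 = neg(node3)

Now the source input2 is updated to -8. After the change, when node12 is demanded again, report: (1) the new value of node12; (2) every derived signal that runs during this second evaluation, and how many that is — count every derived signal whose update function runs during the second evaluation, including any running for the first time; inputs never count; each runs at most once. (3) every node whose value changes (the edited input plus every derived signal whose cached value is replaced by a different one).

First demand of the output computes:
  node1 = absv(2) = 2
  node2 = min2(2, 2) = 2
  node6 = absv(2) = 2
  node8 = max2(2, 2) = 2
  node10 = min2(2, 2) = 2
  node12 = neg(2) = -2

After the edit, cleaning proceeds:
  node1: a read changed (input2 2->-8) — executes, giving 8.
  node2: a read changed (input2 2->-8; node1 2->8) — executes, giving -8.
  node6: a read changed (input2 2->-8) — executes, giving 8.
  node8: a read changed (node6 2->8; node2 2->-8) — executes, giving 8.
  node10: a read changed (node2 2->-8; node8 2->8) — executes, giving -8.
  node12: a read changed (node10 2->-8) — executes, giving 8.

Demanding node12 again yields 8.
6 derived signals run: node1, node2, node6, node8, node10, node12.
The nodes whose values change: input2, node1, node2, node6, node8, node10, node12.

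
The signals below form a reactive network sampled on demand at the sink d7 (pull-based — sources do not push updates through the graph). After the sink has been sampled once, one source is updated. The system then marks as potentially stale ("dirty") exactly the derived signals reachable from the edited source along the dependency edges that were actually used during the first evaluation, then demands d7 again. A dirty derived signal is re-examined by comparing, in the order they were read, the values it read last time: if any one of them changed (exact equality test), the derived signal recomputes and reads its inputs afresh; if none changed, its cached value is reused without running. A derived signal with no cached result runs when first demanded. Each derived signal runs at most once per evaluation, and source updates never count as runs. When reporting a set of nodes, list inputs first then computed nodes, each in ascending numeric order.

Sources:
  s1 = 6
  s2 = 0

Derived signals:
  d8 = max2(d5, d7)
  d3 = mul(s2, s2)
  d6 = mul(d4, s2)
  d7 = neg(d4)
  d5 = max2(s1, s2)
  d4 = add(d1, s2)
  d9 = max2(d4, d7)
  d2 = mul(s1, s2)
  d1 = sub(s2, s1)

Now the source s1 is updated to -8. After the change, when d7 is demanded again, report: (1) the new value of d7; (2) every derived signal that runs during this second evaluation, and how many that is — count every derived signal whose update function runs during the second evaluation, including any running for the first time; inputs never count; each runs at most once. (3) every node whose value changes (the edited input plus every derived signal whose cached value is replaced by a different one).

Initial pass — values computed on the first demand:
  d1 = sub(0, 6) = -6
  d4 = add(-6, 0) = -6
  d7 = neg(-6) = 6

Second demand — change propagation:
  d1: re-runs because s1 6->-8; new result 8.
  d4: re-runs because d1 -6->8; new result 8.
  d7: re-runs because d4 -6->8; new result -8.

d7 now evaluates to -8.
Run set: d1, d4, d7 (3 run).
Changed values: s1, d1, d4, d7.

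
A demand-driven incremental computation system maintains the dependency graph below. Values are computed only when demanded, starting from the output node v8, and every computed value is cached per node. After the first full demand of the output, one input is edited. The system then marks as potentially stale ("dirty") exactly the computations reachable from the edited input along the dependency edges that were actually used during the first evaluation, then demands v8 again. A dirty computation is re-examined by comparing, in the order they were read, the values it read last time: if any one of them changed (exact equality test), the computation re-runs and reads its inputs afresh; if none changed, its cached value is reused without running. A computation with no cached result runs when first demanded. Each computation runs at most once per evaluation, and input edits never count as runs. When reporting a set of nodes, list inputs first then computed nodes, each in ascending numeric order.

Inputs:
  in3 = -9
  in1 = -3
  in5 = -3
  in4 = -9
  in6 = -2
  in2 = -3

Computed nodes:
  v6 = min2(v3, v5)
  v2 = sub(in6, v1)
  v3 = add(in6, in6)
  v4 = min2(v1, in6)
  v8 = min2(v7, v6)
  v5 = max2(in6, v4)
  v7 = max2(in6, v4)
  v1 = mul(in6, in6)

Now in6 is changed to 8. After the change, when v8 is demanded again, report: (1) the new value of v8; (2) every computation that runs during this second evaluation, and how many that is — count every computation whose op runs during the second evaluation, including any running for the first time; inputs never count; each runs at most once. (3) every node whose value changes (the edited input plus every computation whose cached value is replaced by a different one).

First evaluation (everything demanded from the output):
  v1 = mul(-2, -2) = 4
  v3 = add(-2, -2) = -4
  v4 = min2(4, -2) = -2
  v5 = max2(-2, -2) = -2
  v6 = min2(-4, -2) = -4
  v7 = max2(-2, -2) = -2
  v8 = min2(-2, -4) = -4

Propagation after the edit:
  v1: runs — in6 -2->8; in6 -2->8; result 64.
  v3: runs — in6 -2->8; in6 -2->8; result 16.
  v4: runs — v1 4->64; in6 -2->8; result 8.
  v5: runs — in6 -2->8; v4 -2->8; result 8.
  v6: runs — v3 -4->16; v5 -2->8; result 8.
  v7: runs — in6 -2->8; v4 -2->8; result 8.
  v8: runs — v7 -2->8; v6 -4->8; result 8.

New value of v8: 8.
Computations that run: v1, v3, v4, v5, v6, v7, v8 — 7 in total.
Values that change: in6, v1, v3, v4, v5, v6, v7, v8.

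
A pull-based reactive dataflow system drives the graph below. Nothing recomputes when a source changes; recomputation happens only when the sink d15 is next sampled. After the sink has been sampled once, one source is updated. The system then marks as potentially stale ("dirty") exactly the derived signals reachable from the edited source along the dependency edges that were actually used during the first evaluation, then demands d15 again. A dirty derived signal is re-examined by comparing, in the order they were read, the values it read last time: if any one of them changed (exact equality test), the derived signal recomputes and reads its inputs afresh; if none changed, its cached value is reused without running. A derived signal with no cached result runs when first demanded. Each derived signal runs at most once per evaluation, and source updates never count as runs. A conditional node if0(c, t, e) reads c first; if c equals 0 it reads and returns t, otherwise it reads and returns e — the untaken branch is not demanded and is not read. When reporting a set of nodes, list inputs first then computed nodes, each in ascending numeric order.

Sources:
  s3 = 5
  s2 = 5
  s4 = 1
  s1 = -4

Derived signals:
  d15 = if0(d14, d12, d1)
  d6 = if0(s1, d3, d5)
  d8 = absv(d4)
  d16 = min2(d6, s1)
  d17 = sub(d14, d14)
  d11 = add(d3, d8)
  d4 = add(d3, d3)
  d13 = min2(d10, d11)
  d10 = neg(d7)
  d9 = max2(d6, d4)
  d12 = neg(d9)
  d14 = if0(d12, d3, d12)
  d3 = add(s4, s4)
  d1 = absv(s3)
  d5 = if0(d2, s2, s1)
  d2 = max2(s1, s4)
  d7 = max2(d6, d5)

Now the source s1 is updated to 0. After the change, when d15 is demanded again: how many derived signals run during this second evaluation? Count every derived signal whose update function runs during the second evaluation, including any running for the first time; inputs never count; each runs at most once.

Derived signals that run: d6, d9 — 2 in total.
Key observation: a condition flipped, so demand moved to the other branch — d2, d5 are never re-examined.

First evaluation (everything demanded from the output):
  d1 = absv(5) = 5
  d2 = max2(-4, 1) = 1
  d3 = add(1, 1) = 2
  d4 = add(2, 2) = 4
  d5 = if0(d2=1 -> else branch s1) = -4
  d6 = if0(s1=-4 -> else branch d5) = -4
  d9 = max2(-4, 4) = 4
  d12 = neg(4) = -4
  d14 = if0(d12=-4 -> else branch d12) = -4
  d15 = if0(d14=-4 -> else branch d1) = 5

Propagation after the edit:
  d2: marked dirty but never re-examined — demand shifted away from it.
  d5: marked dirty but never re-examined — demand shifted away from it.
  d6: runs — s1 -4->0; result 2.
  d9: runs — d6 -4->2; result 4 (same value as before).
  d12: checked — values it read are unchanged (d9 unchanged); reused cached -4 without running.
  d14: checked — values it read are unchanged (d12 unchanged, d12 unchanged); reused cached -4 without running.
  d15: checked — values it read are unchanged (d14 unchanged, d1 unchanged); reused cached 5 without running.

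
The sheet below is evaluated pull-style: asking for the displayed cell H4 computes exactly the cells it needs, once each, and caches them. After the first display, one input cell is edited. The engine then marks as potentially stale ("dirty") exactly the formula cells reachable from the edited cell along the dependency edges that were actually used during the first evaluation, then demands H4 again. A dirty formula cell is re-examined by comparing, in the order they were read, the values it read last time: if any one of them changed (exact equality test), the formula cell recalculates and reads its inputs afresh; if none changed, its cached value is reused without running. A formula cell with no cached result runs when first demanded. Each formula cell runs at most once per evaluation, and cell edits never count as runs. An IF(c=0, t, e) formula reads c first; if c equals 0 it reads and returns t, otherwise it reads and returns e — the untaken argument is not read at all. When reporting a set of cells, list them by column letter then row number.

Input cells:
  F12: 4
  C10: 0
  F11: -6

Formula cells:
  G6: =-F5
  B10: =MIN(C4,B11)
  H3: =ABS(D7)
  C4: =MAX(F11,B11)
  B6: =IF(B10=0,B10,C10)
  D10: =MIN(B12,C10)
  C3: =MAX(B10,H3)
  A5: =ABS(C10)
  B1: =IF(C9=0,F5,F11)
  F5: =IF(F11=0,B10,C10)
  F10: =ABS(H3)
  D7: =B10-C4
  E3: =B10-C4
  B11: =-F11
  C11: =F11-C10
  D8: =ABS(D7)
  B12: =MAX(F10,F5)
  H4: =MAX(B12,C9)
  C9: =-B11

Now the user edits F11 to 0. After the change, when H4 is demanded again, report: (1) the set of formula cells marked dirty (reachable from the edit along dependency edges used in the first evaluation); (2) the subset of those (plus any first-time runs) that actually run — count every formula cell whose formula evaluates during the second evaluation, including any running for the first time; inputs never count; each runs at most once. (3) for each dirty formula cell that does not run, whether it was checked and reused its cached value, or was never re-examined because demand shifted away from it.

First demand of the output computes:
  B11 = -(-6) = 6
  C4 = MAX(-6, 6) = 6
  B10 = MIN(6, 6) = 6
  C9 = -(6) = -6
  D7 = 6 - 6 = 0
  F5 = IF(F11=0: F11=-6 -> else branch C10) = 0
  H3 = ABS(0) = 0
  F10 = ABS(0) = 0
  B12 = MAX(0, 0) = 0
  H4 = MAX(0, -6) = 0

After the edit, cleaning proceeds:
  B11: a read changed (F11 -6->0) — executes, giving 0.
  C4: a read changed (F11 -6->0; B11 6->0) — executes, giving 0.
  B10: a read changed (C4 6->0; B11 6->0) — executes, giving 0.
  C9: a read changed (B11 6->0) — executes, giving 0.
  D7: a read changed (B10 6->0; C4 6->0) — executes, giving 0 — identical to its old value.
  F5: a read changed (F11 -6->0) — executes, giving 0 — identical to its old value.
  H3: dirty, but its reads are unchanged (D7 unchanged); cached 0 stands.
  F10: dirty, but its reads are unchanged (H3 unchanged); cached 0 stands.
  B12: dirty, but its reads are unchanged (F10 unchanged, F5 unchanged); cached 0 stands.
  H4: a read changed (C9 -6->0) — executes, giving 0 — identical to its old value.

Note where the cutoff bites: H3 is checked, finds nothing changed, and keeps its cache.

The edit dirties: B10, B11, B12, C4, C9, D7, F5, F10, H3, H4.
7 formula cells run: B10, B11, C4, C9, D7, F5, H4.
Cache hits after checking: B12, F10, H3.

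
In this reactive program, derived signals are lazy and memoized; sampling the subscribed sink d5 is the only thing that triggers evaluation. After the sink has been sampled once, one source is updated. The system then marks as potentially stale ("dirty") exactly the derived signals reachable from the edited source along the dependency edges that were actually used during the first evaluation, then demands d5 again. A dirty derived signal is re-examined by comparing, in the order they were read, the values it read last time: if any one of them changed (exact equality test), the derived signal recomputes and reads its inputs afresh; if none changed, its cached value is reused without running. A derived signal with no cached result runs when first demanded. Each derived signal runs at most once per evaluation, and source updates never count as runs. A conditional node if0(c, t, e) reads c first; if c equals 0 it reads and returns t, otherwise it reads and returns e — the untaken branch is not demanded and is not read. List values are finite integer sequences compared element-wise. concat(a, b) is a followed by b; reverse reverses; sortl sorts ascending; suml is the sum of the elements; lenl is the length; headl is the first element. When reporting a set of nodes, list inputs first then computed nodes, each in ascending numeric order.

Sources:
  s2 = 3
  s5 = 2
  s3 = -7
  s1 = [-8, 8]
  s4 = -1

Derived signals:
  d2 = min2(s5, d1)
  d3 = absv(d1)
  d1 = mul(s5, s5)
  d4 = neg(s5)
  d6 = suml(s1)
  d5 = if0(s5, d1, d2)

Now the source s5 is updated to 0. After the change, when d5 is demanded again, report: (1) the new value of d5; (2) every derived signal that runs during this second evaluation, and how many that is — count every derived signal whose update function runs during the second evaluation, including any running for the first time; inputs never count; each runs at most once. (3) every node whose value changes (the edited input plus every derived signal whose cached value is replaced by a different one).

Demanding d5 again yields 0.
2 derived signals run: d1, d5.
The nodes whose values change: s5, d1, d5.
Note the branch switch — demand abandons d2, which is never re-examined.

First demand of the output computes:
  d1 = mul(2, 2) = 4
  d2 = min2(2, 4) = 2
  d5 = if0(s5=2 -> else branch d2) = 2

After the edit, cleaning proceeds:
  d1: a read changed (s5 2->0; s5 2->0) — executes, giving 0.
  d2: stays stale; no demand reaches it after the flip.
  d5: a read changed (s5 2->0) — executes, giving 0.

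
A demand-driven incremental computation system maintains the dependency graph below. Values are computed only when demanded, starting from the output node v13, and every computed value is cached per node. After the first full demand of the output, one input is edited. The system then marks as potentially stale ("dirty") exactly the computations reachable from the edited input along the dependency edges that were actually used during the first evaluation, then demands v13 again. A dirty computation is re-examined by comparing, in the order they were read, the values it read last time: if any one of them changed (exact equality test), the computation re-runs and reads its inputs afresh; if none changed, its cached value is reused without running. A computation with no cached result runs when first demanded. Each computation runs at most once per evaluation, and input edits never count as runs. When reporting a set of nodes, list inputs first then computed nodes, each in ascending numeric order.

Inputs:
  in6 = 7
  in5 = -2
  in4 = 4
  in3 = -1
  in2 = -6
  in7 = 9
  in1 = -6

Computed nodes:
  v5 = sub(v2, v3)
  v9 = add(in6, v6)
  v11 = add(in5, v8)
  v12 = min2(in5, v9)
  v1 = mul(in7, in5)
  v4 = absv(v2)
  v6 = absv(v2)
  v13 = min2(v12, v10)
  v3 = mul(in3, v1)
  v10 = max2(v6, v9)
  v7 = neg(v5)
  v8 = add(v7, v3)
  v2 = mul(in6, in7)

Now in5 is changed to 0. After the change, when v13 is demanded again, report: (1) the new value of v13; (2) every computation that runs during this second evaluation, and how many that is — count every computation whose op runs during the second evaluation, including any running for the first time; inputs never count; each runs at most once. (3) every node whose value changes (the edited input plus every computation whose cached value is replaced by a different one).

First evaluation (everything demanded from the output):
  v2 = mul(7, 9) = 63
  v6 = absv(63) = 63
  v9 = add(7, 63) = 70
  v10 = max2(63, 70) = 70
  v12 = min2(-2, 70) = -2
  v13 = min2(-2, 70) = -2

Propagation after the edit:
  v12: runs — in5 -2->0; result 0.
  v13: runs — v12 -2->0; result 0.

New value of v13: 0.
Computations that run: v12, v13 — 2 in total.
Values that change: in5, v12, v13.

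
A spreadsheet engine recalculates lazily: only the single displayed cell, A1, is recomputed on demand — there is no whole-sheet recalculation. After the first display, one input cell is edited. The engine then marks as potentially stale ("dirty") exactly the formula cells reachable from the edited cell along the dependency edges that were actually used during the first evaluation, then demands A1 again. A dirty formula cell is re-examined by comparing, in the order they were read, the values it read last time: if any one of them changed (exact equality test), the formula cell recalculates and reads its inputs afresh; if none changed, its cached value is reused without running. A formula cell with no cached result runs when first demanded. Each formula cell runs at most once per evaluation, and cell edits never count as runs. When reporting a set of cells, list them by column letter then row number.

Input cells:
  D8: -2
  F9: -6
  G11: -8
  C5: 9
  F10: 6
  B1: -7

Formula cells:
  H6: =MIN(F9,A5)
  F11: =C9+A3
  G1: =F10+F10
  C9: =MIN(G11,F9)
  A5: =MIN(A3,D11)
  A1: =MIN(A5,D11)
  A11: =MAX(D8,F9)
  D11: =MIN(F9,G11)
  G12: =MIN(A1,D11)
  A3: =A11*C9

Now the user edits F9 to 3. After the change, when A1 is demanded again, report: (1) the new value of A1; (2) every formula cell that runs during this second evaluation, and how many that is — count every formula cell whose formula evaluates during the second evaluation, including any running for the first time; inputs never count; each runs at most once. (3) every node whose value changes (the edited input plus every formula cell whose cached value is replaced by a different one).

New value of A1: -24.
Formula cells that run: A1, A3, A5, A11, C9, D11 — 6 in total.
Values that change: A1, A3, A5, A11, F9.

First evaluation (everything demanded from the output):
  A11 = MAX(-2, -6) = -2
  C9 = MIN(-8, -6) = -8
  A3 = -2 * -8 = 16
  D11 = MIN(-6, -8) = -8
  A5 = MIN(16, -8) = -8
  A1 = MIN(-8, -8) = -8

Propagation after the edit:
  A11: runs — F9 -6->3; result 3.
  C9: runs — F9 -6->3; result -8 (same value as before).
  A3: runs — A11 -2->3; result -24.
  D11: runs — F9 -6->3; result -8 (same value as before).
  A5: runs — A3 16->-24; result -24.
  A1: runs — A5 -8->-24; result -24.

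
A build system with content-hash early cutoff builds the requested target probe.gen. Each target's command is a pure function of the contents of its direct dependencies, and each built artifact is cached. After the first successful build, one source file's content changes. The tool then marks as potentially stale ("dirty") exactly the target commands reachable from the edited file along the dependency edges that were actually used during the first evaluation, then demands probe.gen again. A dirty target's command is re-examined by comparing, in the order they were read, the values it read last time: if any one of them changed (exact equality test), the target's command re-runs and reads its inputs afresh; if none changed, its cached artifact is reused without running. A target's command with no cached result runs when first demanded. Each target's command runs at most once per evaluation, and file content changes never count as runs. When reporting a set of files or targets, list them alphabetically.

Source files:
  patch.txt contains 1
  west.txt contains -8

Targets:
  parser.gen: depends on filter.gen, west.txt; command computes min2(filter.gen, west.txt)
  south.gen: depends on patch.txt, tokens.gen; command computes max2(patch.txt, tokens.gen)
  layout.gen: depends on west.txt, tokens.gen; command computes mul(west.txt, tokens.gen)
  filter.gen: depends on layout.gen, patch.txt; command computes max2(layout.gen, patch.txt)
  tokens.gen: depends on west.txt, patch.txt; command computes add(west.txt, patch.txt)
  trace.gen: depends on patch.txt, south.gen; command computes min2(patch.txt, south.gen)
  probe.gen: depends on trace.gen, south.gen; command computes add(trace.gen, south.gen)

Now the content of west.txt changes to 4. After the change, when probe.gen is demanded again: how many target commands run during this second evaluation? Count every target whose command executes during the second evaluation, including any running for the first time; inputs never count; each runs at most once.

Target commands that run: probe.gen, south.gen, tokens.gen, trace.gen — 4 in total.

First evaluation (everything demanded from the output):
  tokens.gen = add(-8, 1) = -7
  south.gen = max2(1, -7) = 1
  trace.gen = min2(1, 1) = 1
  probe.gen = add(1, 1) = 2

Propagation after the edit:
  tokens.gen: runs — west.txt -8->4; result 5.
  south.gen: runs — tokens.gen -7->5; result 5.
  trace.gen: runs — south.gen 1->5; result 1 (same value as before).
  probe.gen: runs — south.gen 1->5; result 6.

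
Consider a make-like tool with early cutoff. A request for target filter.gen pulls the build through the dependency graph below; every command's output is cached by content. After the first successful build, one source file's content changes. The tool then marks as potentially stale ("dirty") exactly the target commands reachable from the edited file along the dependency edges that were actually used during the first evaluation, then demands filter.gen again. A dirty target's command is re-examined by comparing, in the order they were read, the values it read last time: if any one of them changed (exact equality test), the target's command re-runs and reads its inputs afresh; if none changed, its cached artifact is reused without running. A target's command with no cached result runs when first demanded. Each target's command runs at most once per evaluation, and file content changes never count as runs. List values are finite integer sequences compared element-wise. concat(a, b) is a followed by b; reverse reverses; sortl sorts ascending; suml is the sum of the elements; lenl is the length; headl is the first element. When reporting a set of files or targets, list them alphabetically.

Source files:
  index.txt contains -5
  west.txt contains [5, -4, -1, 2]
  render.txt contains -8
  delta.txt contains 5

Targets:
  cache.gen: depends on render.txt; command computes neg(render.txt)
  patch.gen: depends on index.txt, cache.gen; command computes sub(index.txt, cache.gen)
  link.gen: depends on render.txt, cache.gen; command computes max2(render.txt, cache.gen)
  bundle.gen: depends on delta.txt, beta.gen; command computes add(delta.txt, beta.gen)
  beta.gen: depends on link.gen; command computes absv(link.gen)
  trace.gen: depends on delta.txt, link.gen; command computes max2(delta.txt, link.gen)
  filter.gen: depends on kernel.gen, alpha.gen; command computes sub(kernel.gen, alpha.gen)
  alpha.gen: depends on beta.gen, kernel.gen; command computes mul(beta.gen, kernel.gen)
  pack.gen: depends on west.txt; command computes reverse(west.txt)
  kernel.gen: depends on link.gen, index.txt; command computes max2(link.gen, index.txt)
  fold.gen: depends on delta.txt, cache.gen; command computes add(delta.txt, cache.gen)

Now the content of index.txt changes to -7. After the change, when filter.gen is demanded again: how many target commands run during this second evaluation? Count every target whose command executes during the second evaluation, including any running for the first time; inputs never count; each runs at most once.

First demand of the output computes:
  cache.gen = neg(-8) = 8
  link.gen = max2(-8, 8) = 8
  beta.gen = absv(8) = 8
  kernel.gen = max2(8, -5) = 8
  alpha.gen = mul(8, 8) = 64
  filter.gen = sub(8, 64) = -56

After the edit, cleaning proceeds:
  kernel.gen: a read changed (index.txt -5->-7) — executes, giving 8 — identical to its old value.
  alpha.gen: dirty, but its reads are unchanged (beta.gen unchanged, kernel.gen unchanged); cached 64 stands.
  filter.gen: dirty, but its reads are unchanged (kernel.gen unchanged, alpha.gen unchanged); cached -56 stands.

Note the absorption at kernel.gen: it re-runs yet its value is the same, leaving the output's value untouched.

1 target commands run: kernel.gen.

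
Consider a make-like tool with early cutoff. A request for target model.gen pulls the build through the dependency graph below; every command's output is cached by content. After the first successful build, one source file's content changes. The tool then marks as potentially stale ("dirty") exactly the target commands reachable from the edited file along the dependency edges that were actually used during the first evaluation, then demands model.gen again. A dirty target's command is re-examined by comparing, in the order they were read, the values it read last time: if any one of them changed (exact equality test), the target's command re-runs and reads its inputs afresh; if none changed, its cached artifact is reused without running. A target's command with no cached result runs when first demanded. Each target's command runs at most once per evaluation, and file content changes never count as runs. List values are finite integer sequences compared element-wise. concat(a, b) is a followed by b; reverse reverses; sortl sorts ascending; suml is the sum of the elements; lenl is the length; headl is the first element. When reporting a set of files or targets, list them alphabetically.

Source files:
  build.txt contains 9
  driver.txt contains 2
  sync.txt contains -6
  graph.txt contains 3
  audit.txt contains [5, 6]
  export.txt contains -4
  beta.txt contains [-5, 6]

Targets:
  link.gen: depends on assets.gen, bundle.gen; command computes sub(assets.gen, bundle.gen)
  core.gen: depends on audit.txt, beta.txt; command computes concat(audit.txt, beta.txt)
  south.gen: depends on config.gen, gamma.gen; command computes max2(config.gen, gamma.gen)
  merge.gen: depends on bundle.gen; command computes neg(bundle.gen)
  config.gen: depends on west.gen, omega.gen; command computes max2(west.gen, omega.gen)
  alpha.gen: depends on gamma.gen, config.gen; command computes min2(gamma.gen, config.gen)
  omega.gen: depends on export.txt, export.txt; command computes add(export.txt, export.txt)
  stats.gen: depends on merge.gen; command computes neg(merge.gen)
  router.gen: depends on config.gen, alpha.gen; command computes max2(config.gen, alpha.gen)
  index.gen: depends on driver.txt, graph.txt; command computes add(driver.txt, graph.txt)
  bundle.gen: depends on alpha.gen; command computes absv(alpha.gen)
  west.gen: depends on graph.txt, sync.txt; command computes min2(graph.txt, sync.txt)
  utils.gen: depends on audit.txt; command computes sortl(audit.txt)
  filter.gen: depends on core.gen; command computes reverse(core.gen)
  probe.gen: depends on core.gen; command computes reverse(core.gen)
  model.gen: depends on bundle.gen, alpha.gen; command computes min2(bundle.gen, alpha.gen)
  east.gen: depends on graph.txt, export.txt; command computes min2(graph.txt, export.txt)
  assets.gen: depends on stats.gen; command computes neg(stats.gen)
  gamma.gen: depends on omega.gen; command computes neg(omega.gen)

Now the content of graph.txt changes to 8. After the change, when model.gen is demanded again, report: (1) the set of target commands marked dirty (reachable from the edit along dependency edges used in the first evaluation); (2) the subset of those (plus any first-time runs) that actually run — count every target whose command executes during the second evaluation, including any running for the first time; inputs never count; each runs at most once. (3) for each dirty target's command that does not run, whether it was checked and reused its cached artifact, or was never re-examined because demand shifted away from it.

First demand of the output computes:
  omega.gen = add(-4, -4) = -8
  gamma.gen = neg(-8) = 8
  west.gen = min2(3, -6) = -6
  config.gen = max2(-6, -8) = -6
  alpha.gen = min2(8, -6) = -6
  bundle.gen = absv(-6) = 6
  model.gen = min2(6, -6) = -6

After the edit, cleaning proceeds:
  west.gen: a read changed (graph.txt 3->8) — executes, giving -6 — identical to its old value.
  config.gen: dirty, but its reads are unchanged (west.gen unchanged, omega.gen unchanged); cached -6 stands.
  alpha.gen: dirty, but its reads are unchanged (gamma.gen unchanged, config.gen unchanged); cached -6 stands.
  bundle.gen: dirty, but its reads are unchanged (alpha.gen unchanged); cached 6 stands.
  model.gen: dirty, but its reads are unchanged (bundle.gen unchanged, alpha.gen unchanged); cached -6 stands.

Note the absorption at west.gen: it re-runs yet its value is the same, leaving the output's value untouched.

The edit dirties: alpha.gen, bundle.gen, config.gen, model.gen, west.gen.
1 target commands run: west.gen.
Cache hits after checking: alpha.gen, bundle.gen, config.gen, model.gen.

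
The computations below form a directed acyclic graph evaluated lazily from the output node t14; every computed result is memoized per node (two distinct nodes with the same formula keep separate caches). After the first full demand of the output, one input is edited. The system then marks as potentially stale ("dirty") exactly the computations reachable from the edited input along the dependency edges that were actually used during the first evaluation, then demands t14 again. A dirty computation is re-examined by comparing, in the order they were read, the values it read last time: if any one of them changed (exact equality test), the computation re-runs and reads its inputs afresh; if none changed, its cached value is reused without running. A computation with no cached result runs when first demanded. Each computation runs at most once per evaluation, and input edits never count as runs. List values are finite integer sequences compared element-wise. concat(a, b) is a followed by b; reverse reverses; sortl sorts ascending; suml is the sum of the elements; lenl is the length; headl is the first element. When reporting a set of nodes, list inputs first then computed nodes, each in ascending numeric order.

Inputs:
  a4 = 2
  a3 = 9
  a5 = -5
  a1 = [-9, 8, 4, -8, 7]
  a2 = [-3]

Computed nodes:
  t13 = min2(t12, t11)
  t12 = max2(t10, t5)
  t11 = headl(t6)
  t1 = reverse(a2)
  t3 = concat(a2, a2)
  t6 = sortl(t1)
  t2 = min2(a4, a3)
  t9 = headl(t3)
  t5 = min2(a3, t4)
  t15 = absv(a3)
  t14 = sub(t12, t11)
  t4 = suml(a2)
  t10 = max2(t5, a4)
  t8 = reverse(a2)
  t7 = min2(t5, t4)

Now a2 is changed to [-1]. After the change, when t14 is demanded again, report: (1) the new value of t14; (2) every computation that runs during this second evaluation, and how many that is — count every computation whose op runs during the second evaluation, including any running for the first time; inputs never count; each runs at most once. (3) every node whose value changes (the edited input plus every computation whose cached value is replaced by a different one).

First demand of the output computes:
  t1 = reverse([-3]) = [-3]
  t4 = suml([-3]) = -3
  t5 = min2(9, -3) = -3
  t6 = sortl([-3]) = [-3]
  t10 = max2(-3, 2) = 2
  t11 = headl([-3]) = -3
  t12 = max2(2, -3) = 2
  t14 = sub(2, -3) = 5

After the edit, cleaning proceeds:
  t1: a read changed (a2 [-3]->[-1]) — executes, giving [-1].
  t4: a read changed (a2 [-3]->[-1]) — executes, giving -1.
  t5: a read changed (t4 -3->-1) — executes, giving -1.
  t6: a read changed (t1 [-3]->[-1]) — executes, giving [-1].
  t10: a read changed (t5 -3->-1) — executes, giving 2 — identical to its old value.
  t11: a read changed (t6 [-3]->[-1]) — executes, giving -1.
  t12: a read changed (t5 -3->-1) — executes, giving 2 — identical to its old value.
  t14: a read changed (t11 -3->-1) — executes, giving 3.

Demanding t14 again yields 3.
8 computations run: t1, t4, t5, t6, t10, t11, t12, t14.
The nodes whose values change: a2, t1, t4, t5, t6, t11, t14.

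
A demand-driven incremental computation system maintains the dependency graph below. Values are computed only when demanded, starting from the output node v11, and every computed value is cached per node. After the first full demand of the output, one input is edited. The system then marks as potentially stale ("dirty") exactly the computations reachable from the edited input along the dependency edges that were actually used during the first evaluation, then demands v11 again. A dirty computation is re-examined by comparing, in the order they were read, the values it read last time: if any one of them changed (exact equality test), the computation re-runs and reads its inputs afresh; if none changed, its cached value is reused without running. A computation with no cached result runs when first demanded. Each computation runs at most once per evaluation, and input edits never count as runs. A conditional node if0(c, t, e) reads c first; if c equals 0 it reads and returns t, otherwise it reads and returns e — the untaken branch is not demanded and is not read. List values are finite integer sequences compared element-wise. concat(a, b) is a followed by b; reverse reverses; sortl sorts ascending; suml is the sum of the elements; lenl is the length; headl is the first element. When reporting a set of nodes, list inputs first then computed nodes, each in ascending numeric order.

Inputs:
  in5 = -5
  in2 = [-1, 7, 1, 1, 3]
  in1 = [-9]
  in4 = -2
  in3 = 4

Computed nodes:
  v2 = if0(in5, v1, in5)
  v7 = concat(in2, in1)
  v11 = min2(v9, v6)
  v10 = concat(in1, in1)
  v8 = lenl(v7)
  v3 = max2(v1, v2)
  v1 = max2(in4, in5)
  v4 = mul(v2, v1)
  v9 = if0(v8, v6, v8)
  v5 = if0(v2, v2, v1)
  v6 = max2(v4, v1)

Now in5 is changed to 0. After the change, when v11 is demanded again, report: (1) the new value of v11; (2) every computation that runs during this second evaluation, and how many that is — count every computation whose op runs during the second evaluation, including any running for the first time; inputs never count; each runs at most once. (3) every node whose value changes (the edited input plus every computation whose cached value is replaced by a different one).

New value of v11: 0.
Computations that run: v1, v2, v4, v6, v11 — 5 in total.
Values that change: in5, v1, v2, v4, v6, v11.

First evaluation (everything demanded from the output):
  v1 = max2(-2, -5) = -2
  v2 = if0(in5=-5 -> else branch in5) = -5
  v4 = mul(-5, -2) = 10
  v6 = max2(10, -2) = 10
  v7 = concat([-1, 7, 1, 1, 3], [-9]) = [-1, 7, 1, 1, 3, -9]
  v8 = lenl([-1, 7, 1, 1, 3, -9]) = 6
  v9 = if0(v8=6 -> else branch v8) = 6
  v11 = min2(6, 10) = 6

Propagation after the edit:
  v1: runs — in5 -5->0; result 0.
  v2: runs — in5 -5->0; in5 -5->0; result 0.
  v4: runs — v2 -5->0; v1 -2->0; result 0.
  v6: runs — v4 10->0; v1 -2->0; result 0.
  v11: runs — v6 10->0; result 0.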